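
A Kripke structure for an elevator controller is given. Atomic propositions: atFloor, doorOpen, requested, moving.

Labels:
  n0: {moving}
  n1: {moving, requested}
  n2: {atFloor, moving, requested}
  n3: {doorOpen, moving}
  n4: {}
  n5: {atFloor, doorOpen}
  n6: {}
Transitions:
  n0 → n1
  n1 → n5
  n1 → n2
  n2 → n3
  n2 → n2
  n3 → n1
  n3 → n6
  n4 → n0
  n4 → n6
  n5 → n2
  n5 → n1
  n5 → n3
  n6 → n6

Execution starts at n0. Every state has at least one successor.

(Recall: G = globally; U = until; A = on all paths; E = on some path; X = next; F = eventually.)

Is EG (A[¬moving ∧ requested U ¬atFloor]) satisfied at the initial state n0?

No

States satisfying A[¬moving ∧ requested U ¬atFloor]: {n0, n1, n3, n4, n6}.
States satisfying EG (A[¬moving ∧ requested U ¬atFloor]): {n3, n4, n6}.
No suitable path/successor from n0 witnesses the formula.
n0 ∉ Sat(EG (A[¬moving ∧ requested U ¬atFloor])).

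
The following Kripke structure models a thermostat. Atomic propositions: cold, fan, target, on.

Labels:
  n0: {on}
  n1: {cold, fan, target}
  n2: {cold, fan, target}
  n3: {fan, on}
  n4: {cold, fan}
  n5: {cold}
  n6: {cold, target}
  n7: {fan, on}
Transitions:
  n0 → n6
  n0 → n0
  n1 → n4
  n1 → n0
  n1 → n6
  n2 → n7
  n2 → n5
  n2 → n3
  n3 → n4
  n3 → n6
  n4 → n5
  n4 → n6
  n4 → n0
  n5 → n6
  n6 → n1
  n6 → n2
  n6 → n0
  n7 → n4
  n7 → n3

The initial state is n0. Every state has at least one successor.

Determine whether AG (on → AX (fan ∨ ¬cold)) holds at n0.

States satisfying on → AX (fan ∨ ¬cold): {n1, n2, n4, n5, n6, n7}.
States satisfying AG (on → AX (fan ∨ ¬cold)): ∅.
n0 is reachable from n0 and violates on → AX (fan ∨ ¬cold), so AG fails at n0.
n0 ∉ Sat(AG (on → AX (fan ∨ ¬cold))).

No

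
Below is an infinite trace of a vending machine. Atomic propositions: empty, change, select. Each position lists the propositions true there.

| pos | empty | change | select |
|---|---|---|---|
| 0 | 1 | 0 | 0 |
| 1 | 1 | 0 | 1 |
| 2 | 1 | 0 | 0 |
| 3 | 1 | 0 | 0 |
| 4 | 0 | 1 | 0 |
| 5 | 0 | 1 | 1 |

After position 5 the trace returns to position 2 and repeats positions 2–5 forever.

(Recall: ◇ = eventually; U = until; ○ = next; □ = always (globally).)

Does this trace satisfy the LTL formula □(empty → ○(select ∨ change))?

No

empty → ○(select ∨ change) must hold at every position from 0 onward. It fails at position 1, so □(empty → ○(select ∨ change)) is false.
Positions where empty holds: 0, 1, 2, 3.
Check ○(select ∨ change) at each: 0→ok, 1→fails, 2→fails, 3→ok.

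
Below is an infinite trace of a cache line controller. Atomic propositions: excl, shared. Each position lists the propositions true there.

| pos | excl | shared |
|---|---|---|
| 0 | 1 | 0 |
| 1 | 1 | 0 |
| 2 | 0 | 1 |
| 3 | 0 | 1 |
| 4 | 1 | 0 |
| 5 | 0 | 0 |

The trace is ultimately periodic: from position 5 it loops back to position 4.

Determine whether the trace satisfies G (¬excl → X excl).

¬excl → X excl must hold at every position from 0 onward. It fails at position 2, so G (¬excl → X excl) is false.
Positions where ¬excl holds: 2, 3, 5.
Check X excl at each: 2→fails, 3→ok, 5→ok.

Does not hold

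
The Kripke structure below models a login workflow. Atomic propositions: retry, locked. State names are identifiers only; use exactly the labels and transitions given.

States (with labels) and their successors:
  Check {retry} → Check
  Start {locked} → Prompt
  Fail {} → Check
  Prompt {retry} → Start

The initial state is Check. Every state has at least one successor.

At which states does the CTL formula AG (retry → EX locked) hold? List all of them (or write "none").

States satisfying retry → EX locked: {Start, Fail, Prompt}.
States satisfying AG (retry → EX locked): {Start, Prompt}.

{Start, Prompt}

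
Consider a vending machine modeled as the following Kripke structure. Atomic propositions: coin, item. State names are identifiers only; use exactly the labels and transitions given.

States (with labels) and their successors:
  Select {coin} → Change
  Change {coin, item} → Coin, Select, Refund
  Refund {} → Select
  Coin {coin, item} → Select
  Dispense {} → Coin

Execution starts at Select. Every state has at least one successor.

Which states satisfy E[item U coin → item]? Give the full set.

States satisfying item: {Change, Coin}.
States satisfying coin → item: {Change, Refund, Coin, Dispense}.
States satisfying E[item U coin → item]: {Change, Refund, Coin, Dispense}.

{Change, Refund, Coin, Dispense}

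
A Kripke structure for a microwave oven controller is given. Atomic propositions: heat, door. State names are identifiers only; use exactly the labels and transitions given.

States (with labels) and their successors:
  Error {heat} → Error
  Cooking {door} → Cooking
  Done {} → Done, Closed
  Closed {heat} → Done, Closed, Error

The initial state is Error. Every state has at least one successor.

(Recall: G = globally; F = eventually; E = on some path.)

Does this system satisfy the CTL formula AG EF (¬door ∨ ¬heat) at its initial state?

Satisfied

States satisfying EF (¬door ∨ ¬heat): {Error, Cooking, Done, Closed}.
States satisfying AG EF (¬door ∨ ¬heat): {Error, Cooking, Done, Closed}.
Every state reachable from Error satisfies EF (¬door ∨ ¬heat).
Error ∈ Sat(AG EF (¬door ∨ ¬heat)).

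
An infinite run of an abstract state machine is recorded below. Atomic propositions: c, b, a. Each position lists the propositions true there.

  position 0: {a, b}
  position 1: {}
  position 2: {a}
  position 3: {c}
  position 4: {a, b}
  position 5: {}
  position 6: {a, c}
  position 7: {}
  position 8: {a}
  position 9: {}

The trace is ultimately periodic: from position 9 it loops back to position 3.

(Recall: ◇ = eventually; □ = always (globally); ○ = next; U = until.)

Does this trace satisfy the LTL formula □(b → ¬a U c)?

Violated

b → ¬a U c must hold at every position from 0 onward. It fails at position 0, so □(b → ¬a U c) is false.
Positions where b holds: 0, 4.
Check ¬a U c at each: 0→fails, 4→fails.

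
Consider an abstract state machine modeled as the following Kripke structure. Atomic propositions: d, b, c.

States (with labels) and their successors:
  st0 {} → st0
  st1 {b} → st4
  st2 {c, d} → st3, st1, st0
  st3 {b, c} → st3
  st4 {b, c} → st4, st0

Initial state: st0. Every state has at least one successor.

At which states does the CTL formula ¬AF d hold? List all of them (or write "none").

States satisfying d: {st2}.
States satisfying AF d: {st2}.
States satisfying ¬AF d: {st0, st1, st3, st4}.

{st0, st1, st3, st4}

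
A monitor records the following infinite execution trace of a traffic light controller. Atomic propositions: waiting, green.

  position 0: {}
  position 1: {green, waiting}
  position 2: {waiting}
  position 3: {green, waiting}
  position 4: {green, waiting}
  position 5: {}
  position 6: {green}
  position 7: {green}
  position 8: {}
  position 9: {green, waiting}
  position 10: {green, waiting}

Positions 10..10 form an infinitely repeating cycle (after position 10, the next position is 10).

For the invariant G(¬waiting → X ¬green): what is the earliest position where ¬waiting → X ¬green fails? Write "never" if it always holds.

At position 0 the labels are {} and the next position 1 has {green, waiting}, so ¬waiting → X ¬green is false there. This is the first violation.

0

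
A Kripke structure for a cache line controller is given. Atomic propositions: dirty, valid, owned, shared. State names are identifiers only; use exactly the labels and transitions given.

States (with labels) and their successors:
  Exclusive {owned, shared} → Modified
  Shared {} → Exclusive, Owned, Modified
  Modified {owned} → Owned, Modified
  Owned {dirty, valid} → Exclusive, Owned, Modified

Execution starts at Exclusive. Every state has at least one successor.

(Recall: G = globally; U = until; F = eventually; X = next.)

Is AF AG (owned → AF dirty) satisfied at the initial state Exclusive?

Violated

States satisfying AG (owned → AF dirty): ∅.
States satisfying AF AG (owned → AF dirty): ∅.
There is a path from Exclusive along which AG (owned → AF dirty) never holds.
Exclusive ∉ Sat(AF AG (owned → AF dirty)).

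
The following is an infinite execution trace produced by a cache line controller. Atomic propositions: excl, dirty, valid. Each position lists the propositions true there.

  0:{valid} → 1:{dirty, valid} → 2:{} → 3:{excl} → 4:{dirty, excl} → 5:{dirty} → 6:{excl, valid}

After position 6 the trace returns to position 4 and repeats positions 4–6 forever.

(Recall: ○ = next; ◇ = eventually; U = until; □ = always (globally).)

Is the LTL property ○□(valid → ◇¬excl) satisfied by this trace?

The position after 0 is 1; □(valid → ◇¬excl) is true there.

Satisfied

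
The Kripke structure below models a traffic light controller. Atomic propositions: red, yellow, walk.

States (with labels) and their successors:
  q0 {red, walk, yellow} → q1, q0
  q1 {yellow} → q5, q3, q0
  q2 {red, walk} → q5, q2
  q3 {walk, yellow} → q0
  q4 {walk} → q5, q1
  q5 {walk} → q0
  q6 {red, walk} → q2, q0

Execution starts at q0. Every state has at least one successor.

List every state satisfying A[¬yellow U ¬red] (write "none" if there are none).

States satisfying ¬yellow: {q2, q4, q5, q6}.
States satisfying ¬red: {q1, q3, q4, q5}.
States satisfying A[¬yellow U ¬red]: {q1, q3, q4, q5}.

{q1, q3, q4, q5}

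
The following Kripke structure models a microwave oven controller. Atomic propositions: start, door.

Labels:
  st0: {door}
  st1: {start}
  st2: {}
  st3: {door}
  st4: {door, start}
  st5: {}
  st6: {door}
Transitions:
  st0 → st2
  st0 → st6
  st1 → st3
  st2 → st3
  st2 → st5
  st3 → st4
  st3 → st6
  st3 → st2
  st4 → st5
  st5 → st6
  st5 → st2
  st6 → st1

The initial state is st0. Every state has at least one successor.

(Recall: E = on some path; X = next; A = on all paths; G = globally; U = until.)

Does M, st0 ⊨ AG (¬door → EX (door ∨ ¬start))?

States satisfying ¬door → EX (door ∨ ¬start): {st0, st1, st2, st3, st4, st5, st6}.
States satisfying AG (¬door → EX (door ∨ ¬start)): {st0, st1, st2, st3, st4, st5, st6}.
Every state reachable from st0 satisfies ¬door → EX (door ∨ ¬start).
st0 ∈ Sat(AG (¬door → EX (door ∨ ¬start))).

Holds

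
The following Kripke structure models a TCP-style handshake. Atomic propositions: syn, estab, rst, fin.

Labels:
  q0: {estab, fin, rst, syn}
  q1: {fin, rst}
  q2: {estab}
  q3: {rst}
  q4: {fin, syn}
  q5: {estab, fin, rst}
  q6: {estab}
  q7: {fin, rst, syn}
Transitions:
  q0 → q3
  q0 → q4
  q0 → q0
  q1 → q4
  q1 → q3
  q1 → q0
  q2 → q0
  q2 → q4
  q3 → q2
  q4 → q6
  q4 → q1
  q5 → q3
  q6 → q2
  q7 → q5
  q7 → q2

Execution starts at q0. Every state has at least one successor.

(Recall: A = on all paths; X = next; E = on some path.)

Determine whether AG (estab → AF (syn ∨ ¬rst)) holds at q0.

Holds

States satisfying estab → AF (syn ∨ ¬rst): {q0, q1, q2, q3, q4, q5, q6, q7}.
States satisfying AG (estab → AF (syn ∨ ¬rst)): {q0, q1, q2, q3, q4, q5, q6, q7}.
Every state reachable from q0 satisfies estab → AF (syn ∨ ¬rst).
q0 ∈ Sat(AG (estab → AF (syn ∨ ¬rst))).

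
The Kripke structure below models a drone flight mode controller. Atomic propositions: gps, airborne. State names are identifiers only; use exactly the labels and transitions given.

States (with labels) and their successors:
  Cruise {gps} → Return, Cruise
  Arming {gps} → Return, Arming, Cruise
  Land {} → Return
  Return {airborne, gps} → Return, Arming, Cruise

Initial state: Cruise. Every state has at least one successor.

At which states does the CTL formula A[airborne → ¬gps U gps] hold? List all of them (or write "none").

{Cruise, Arming, Land, Return}

States satisfying airborne → ¬gps: {Cruise, Arming, Land}.
States satisfying gps: {Cruise, Arming, Return}.
States satisfying A[airborne → ¬gps U gps]: {Cruise, Arming, Land, Return}.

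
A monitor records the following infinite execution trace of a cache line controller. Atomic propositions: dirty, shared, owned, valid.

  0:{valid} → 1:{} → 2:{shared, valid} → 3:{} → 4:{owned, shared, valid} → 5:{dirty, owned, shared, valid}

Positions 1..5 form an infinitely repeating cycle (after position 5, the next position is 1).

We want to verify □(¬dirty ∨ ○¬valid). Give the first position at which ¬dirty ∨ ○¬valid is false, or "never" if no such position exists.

never

¬dirty ∨ ○¬valid holds at every position 0..5, and those are all the positions the trace ever visits, so the invariant □(¬dirty ∨ ○¬valid) is never violated.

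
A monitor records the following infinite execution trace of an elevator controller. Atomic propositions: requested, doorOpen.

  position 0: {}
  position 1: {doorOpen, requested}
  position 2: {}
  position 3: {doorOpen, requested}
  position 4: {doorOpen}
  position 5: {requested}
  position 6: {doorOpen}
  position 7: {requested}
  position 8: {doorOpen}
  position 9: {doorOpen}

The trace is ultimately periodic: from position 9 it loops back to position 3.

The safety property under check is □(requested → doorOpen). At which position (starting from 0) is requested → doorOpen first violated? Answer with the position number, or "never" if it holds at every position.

5

Check requested → doorOpen at each position in order: 0 ✓, 1 ✓, 2 ✓, 3 ✓, 4 ✓.
At position 5 the labels are {requested}, so requested → doorOpen is false there. This is the first violation.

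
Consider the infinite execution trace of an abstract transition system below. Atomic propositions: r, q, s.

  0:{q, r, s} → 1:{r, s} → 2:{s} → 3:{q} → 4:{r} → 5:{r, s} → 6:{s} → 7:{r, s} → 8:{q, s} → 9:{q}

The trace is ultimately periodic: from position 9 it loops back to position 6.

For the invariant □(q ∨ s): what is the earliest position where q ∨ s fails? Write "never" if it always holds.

Check q ∨ s at each position in order: 0 ✓, 1 ✓, 2 ✓, 3 ✓.
At position 4 the labels are {r}, so q ∨ s is false there. This is the first violation.

4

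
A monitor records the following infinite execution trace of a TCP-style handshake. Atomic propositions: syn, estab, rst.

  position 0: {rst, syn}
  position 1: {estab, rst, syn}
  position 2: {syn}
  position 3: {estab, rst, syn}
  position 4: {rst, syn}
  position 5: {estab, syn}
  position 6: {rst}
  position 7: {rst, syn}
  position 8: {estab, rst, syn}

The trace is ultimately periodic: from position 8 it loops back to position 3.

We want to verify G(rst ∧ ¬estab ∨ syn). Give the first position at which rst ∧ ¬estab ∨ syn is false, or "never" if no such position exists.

rst ∧ ¬estab ∨ syn holds at every position 0..8, and those are all the positions the trace ever visits, so the invariant G(rst ∧ ¬estab ∨ syn) is never violated.

never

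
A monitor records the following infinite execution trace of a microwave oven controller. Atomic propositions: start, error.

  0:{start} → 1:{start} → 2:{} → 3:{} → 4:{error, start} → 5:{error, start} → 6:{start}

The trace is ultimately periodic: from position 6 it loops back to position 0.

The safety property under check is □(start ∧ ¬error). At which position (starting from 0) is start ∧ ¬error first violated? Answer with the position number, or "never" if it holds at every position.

2

Check start ∧ ¬error at each position in order: 0 ✓, 1 ✓.
At position 2 the labels are {}, so start ∧ ¬error is false there. This is the first violation.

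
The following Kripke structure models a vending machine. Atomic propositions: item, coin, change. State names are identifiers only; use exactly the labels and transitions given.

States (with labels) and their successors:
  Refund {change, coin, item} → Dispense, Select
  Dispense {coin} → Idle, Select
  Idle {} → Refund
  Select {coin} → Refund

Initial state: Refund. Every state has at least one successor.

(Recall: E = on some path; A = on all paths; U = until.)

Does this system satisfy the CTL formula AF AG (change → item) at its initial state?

States satisfying AG (change → item): {Refund, Dispense, Idle, Select}.
States satisfying AF AG (change → item): {Refund, Dispense, Idle, Select}.
Refund ∈ Sat(AF AG (change → item)).

Satisfied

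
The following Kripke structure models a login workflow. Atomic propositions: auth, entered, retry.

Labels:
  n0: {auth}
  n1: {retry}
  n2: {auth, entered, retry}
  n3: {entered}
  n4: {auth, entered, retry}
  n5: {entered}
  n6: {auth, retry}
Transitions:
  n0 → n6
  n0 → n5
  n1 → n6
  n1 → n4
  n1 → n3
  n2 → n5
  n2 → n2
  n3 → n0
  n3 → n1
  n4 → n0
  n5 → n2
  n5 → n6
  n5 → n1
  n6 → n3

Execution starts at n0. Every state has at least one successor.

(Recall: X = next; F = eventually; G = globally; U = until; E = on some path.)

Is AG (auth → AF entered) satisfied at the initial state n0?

Yes

States satisfying auth → AF entered: {n0, n1, n2, n3, n4, n5, n6}.
States satisfying AG (auth → AF entered): {n0, n1, n2, n3, n4, n5, n6}.
Every state reachable from n0 satisfies auth → AF entered.
n0 ∈ Sat(AG (auth → AF entered)).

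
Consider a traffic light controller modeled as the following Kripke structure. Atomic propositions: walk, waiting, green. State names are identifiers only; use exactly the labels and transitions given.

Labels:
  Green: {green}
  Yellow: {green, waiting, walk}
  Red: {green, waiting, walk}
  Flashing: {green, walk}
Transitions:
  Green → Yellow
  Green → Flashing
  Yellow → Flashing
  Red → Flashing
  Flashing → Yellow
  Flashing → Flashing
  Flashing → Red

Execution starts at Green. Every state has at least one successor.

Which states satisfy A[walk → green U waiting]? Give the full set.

{Yellow, Red}

States satisfying walk → green: {Green, Yellow, Red, Flashing}.
States satisfying waiting: {Yellow, Red}.
States satisfying A[walk → green U waiting]: {Yellow, Red}.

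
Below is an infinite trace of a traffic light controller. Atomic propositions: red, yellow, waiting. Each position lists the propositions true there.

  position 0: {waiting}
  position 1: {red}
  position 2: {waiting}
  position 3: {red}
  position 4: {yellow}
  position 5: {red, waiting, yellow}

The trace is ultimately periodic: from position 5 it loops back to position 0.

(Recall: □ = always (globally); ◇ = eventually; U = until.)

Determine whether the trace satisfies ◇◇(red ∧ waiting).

◇(red ∧ waiting) holds at position 0, which is reachable from 0, so ◇◇(red ∧ waiting) holds.

Satisfied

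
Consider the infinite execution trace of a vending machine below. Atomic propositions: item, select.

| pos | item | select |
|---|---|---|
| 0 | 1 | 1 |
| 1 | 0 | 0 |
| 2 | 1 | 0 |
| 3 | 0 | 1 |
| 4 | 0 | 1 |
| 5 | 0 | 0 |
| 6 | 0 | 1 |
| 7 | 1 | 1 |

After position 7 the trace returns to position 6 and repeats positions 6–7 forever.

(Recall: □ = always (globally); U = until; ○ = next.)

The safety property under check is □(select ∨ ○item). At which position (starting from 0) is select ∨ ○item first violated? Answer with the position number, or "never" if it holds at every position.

2

Check select ∨ ○item at each position in order: 0 ✓, 1 ✓.
At position 2 the labels are {item} and the next position 3 has {select}, so select ∨ ○item is false there. This is the first violation.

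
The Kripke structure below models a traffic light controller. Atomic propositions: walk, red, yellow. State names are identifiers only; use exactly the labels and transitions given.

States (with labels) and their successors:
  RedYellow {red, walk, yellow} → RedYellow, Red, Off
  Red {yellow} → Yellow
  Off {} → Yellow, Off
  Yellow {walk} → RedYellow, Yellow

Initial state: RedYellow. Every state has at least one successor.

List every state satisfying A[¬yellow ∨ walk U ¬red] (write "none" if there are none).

{Red, Off, Yellow}

States satisfying ¬yellow ∨ walk: {RedYellow, Off, Yellow}.
States satisfying ¬red: {Red, Off, Yellow}.
States satisfying A[¬yellow ∨ walk U ¬red]: {Red, Off, Yellow}.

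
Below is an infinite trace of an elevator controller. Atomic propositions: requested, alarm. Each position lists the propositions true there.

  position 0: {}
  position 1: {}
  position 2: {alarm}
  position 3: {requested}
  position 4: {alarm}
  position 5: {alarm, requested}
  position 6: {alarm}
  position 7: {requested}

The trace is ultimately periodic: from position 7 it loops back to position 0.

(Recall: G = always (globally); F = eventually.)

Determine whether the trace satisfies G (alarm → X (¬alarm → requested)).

alarm → X (¬alarm → requested) holds at every position 0..7, and those are all positions ever visited, so G (alarm → X (¬alarm → requested)) holds.
Positions where alarm holds: 2, 4, 5, 6.
Check X (¬alarm → requested) at each: 2→ok, 4→ok, 5→ok, 6→ok.

Satisfied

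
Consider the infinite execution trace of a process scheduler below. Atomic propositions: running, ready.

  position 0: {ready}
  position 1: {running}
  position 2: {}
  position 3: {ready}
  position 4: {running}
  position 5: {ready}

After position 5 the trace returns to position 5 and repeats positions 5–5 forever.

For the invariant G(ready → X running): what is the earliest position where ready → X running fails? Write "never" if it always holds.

5

Check ready → X running at each position in order: 0 ✓, 1 ✓, 2 ✓, 3 ✓, 4 ✓.
At position 5 the labels are {ready} and the next position 5 has {ready}, so ready → X running is false there. This is the first violation.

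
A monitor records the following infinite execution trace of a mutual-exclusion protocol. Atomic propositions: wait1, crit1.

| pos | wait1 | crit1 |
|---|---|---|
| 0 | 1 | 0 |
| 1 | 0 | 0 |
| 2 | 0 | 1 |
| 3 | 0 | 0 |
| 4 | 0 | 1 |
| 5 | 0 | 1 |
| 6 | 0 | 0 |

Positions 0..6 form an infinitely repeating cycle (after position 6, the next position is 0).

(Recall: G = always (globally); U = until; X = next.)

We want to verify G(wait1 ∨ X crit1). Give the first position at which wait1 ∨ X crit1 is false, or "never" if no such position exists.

Check wait1 ∨ X crit1 at each position in order: 0 ✓, 1 ✓.
At position 2 the labels are {crit1} and the next position 3 has {}, so wait1 ∨ X crit1 is false there. This is the first violation.

2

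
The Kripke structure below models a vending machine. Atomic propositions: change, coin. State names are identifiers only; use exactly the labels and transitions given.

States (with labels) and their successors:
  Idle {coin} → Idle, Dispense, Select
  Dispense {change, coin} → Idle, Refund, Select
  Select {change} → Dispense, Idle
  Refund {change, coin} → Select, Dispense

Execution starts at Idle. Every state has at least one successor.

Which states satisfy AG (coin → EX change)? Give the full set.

{Idle, Dispense, Select, Refund}

States satisfying coin → EX change: {Idle, Dispense, Select, Refund}.
States satisfying AG (coin → EX change): {Idle, Dispense, Select, Refund}.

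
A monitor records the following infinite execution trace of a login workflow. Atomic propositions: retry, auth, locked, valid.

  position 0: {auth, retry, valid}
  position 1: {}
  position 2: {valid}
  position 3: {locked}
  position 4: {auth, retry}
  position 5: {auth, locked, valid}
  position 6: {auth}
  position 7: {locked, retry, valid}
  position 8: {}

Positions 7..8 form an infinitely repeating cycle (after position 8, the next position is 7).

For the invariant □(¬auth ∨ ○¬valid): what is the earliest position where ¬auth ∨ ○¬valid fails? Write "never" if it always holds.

4

Check ¬auth ∨ ○¬valid at each position in order: 0 ✓, 1 ✓, 2 ✓, 3 ✓.
At position 4 the labels are {auth, retry} and the next position 5 has {auth, locked, valid}, so ¬auth ∨ ○¬valid is false there. This is the first violation.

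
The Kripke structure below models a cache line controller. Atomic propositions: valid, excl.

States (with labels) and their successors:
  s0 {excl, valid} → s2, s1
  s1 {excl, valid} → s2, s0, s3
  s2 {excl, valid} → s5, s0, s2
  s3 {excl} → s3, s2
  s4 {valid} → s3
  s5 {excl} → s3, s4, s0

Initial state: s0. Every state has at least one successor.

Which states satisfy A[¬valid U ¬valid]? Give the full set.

States satisfying ¬valid: {s3, s5}.
States satisfying A[¬valid U ¬valid]: {s3, s5}.

{s3, s5}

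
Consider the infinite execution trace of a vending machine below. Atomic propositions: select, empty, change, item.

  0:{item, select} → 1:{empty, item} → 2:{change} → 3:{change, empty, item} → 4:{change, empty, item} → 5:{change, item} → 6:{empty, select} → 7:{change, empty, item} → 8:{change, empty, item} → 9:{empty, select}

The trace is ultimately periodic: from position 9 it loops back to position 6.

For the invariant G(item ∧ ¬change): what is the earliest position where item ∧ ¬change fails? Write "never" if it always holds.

Check item ∧ ¬change at each position in order: 0 ✓, 1 ✓.
At position 2 the labels are {change}, so item ∧ ¬change is false there. This is the first violation.

2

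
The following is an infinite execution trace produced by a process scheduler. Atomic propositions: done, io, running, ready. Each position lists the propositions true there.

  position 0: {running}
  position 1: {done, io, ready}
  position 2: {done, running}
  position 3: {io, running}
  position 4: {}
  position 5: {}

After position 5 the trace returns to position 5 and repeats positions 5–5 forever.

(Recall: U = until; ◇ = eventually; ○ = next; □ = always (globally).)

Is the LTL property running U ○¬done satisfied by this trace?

Walking from position 0: at position 1, ○¬done has not yet held and running fails, so running U ○¬done is false.

Violated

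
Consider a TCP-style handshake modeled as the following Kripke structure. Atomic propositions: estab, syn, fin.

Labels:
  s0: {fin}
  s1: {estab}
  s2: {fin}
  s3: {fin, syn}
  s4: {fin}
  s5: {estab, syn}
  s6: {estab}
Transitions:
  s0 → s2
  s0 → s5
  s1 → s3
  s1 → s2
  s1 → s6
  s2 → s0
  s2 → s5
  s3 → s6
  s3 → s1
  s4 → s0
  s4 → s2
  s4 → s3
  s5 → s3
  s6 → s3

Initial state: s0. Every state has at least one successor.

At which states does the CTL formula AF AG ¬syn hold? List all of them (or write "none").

none

States satisfying AG ¬syn: ∅.
States satisfying AF AG ¬syn: ∅.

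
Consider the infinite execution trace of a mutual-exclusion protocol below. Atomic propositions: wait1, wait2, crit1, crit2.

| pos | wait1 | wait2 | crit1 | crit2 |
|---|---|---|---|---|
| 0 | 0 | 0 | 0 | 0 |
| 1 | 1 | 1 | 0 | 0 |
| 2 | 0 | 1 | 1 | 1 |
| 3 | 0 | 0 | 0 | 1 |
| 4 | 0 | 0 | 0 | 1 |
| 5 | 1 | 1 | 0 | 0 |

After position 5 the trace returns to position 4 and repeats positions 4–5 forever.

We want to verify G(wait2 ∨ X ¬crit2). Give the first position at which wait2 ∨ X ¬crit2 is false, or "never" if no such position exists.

3

Check wait2 ∨ X ¬crit2 at each position in order: 0 ✓, 1 ✓, 2 ✓.
At position 3 the labels are {crit2} and the next position 4 has {crit2}, so wait2 ∨ X ¬crit2 is false there. This is the first violation.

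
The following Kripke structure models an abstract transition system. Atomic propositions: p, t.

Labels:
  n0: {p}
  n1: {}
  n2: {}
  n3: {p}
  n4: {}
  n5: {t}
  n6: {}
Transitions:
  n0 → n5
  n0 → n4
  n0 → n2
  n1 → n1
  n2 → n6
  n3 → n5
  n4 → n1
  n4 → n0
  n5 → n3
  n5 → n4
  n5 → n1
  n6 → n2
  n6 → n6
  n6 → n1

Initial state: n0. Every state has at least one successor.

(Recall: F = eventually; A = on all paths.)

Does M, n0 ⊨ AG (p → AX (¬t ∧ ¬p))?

States satisfying p → AX (¬t ∧ ¬p): {n1, n2, n4, n5, n6}.
States satisfying AG (p → AX (¬t ∧ ¬p)): {n1, n2, n6}.
n0 is reachable from n0 and violates p → AX (¬t ∧ ¬p), so AG fails at n0.
n0 ∉ Sat(AG (p → AX (¬t ∧ ¬p))).

No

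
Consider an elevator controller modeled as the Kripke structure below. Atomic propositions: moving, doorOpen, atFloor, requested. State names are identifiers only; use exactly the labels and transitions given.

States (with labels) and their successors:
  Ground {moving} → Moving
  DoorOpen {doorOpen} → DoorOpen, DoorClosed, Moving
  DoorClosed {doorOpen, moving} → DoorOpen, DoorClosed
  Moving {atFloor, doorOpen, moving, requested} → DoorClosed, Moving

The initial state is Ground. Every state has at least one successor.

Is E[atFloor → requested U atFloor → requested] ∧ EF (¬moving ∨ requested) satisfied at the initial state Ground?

Yes

States satisfying atFloor → requested: {Ground, DoorOpen, DoorClosed, Moving}.
States satisfying E[atFloor → requested U atFloor → requested]: {Ground, DoorOpen, DoorClosed, Moving}.
States satisfying ¬moving ∨ requested: {DoorOpen, Moving}.
States satisfying EF (¬moving ∨ requested): {Ground, DoorOpen, DoorClosed, Moving}.
States satisfying E[atFloor → requested U atFloor → requested] ∧ EF (¬moving ∨ requested): {Ground, DoorOpen, DoorClosed, Moving}.
Ground ∈ Sat(E[atFloor → requested U atFloor → requested] ∧ EF (¬moving ∨ requested)).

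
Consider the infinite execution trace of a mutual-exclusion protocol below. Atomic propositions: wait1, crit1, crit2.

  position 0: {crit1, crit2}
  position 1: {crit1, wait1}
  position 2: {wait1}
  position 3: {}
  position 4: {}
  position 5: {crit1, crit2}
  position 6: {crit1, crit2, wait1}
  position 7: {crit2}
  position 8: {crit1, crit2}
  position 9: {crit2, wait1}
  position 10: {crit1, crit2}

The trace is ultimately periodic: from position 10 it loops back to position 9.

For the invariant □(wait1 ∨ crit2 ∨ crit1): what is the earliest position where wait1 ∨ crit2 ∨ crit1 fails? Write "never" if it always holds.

Check wait1 ∨ crit2 ∨ crit1 at each position in order: 0 ✓, 1 ✓, 2 ✓.
At position 3 the labels are {}, so wait1 ∨ crit2 ∨ crit1 is false there. This is the first violation.

3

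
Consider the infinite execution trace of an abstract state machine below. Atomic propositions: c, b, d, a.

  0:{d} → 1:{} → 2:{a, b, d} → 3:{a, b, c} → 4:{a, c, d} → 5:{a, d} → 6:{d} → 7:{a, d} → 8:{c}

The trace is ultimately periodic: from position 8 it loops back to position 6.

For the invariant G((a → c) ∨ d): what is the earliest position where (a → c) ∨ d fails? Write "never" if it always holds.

(a → c) ∨ d holds at every position 0..8, and those are all the positions the trace ever visits, so the invariant G((a → c) ∨ d) is never violated.

never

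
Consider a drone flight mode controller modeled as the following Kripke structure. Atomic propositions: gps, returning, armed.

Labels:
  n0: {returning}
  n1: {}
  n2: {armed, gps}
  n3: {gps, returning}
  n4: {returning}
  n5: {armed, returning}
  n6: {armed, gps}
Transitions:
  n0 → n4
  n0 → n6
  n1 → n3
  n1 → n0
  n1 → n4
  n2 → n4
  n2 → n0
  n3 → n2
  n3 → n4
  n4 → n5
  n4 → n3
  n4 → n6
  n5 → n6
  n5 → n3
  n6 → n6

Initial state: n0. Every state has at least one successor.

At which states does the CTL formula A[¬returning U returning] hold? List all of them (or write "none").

{n0, n1, n2, n3, n4, n5}

States satisfying ¬returning: {n1, n2, n6}.
States satisfying returning: {n0, n3, n4, n5}.
States satisfying A[¬returning U returning]: {n0, n1, n2, n3, n4, n5}.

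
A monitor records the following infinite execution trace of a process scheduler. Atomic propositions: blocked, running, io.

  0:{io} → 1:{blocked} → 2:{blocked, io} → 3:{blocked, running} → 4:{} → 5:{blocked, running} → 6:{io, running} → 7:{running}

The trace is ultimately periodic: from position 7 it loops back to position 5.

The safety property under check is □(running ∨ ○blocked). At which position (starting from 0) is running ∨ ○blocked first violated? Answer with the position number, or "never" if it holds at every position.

running ∨ ○blocked holds at every position 0..7, and those are all the positions the trace ever visits, so the invariant □(running ∨ ○blocked) is never violated.

never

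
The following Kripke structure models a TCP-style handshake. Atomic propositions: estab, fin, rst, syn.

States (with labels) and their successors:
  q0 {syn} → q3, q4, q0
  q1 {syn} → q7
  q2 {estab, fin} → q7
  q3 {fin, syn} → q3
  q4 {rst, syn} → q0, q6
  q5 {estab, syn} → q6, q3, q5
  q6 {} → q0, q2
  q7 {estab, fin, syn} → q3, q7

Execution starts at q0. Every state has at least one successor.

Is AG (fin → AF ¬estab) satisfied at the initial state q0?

States satisfying fin → AF ¬estab: {q0, q1, q3, q4, q5, q6}.
States satisfying AG (fin → AF ¬estab): {q3}.
q2 is reachable from q0 and violates fin → AF ¬estab, so AG fails at q0.
q0 ∉ Sat(AG (fin → AF ¬estab)).

Does not hold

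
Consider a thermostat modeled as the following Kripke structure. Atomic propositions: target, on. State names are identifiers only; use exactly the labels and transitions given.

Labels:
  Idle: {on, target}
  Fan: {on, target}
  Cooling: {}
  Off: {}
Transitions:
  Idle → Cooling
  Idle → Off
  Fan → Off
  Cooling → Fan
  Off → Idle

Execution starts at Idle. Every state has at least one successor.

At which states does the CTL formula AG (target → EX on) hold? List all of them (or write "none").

none

States satisfying target → EX on: {Cooling, Off}.
States satisfying AG (target → EX on): ∅.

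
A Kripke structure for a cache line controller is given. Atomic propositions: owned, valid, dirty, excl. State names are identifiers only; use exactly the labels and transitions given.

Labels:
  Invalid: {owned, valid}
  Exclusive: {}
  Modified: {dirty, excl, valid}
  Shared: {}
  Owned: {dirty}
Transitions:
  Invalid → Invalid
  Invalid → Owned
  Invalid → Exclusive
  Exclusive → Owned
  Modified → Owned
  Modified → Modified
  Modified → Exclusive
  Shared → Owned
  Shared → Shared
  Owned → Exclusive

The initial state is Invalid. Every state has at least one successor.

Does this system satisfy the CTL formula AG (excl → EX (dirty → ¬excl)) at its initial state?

States satisfying excl → EX (dirty → ¬excl): {Invalid, Exclusive, Modified, Shared, Owned}.
States satisfying AG (excl → EX (dirty → ¬excl)): {Invalid, Exclusive, Modified, Shared, Owned}.
Every state reachable from Invalid satisfies excl → EX (dirty → ¬excl).
Invalid ∈ Sat(AG (excl → EX (dirty → ¬excl))).

Holds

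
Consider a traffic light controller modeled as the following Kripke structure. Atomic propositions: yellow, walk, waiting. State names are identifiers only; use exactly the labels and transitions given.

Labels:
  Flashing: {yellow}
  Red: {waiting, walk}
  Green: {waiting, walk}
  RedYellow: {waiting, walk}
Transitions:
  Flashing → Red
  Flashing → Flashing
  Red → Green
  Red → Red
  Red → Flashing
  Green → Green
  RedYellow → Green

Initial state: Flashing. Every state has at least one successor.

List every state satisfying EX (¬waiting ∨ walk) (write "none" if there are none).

{Flashing, Red, Green, RedYellow}

States satisfying ¬waiting ∨ walk: {Flashing, Red, Green, RedYellow}.
States satisfying EX (¬waiting ∨ walk): {Flashing, Red, Green, RedYellow}.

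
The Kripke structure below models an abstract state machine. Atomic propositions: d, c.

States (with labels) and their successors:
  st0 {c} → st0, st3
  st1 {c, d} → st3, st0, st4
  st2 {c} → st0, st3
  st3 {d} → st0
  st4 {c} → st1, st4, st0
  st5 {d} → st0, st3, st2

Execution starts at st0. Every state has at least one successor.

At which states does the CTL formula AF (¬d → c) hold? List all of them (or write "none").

{st0, st1, st2, st3, st4, st5}

States satisfying ¬d → c: {st0, st1, st2, st3, st4, st5}.
States satisfying AF (¬d → c): {st0, st1, st2, st3, st4, st5}.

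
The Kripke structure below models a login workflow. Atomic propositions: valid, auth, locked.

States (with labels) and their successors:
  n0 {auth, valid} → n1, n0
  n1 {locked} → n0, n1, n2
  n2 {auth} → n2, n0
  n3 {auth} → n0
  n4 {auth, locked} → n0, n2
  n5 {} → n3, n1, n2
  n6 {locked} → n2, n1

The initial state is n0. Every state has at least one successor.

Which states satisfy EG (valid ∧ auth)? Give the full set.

States satisfying valid ∧ auth: {n0}.
States satisfying EG (valid ∧ auth): {n0}.

{n0}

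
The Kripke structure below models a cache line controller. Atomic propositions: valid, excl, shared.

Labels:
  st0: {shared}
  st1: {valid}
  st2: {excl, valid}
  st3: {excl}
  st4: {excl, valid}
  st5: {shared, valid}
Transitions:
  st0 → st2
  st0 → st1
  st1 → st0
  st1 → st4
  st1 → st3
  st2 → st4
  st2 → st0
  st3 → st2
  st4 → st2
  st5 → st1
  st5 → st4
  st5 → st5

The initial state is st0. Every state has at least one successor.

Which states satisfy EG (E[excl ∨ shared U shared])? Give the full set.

{st0, st2, st3, st4, st5}

States satisfying E[excl ∨ shared U shared]: {st0, st2, st3, st4, st5}.
States satisfying EG (E[excl ∨ shared U shared]): {st0, st2, st3, st4, st5}.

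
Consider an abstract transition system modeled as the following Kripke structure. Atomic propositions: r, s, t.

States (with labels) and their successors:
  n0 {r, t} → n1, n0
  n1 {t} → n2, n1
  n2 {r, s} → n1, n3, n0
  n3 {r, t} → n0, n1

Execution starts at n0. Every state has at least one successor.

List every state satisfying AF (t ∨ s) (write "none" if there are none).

{n0, n1, n2, n3}

States satisfying t ∨ s: {n0, n1, n2, n3}.
States satisfying AF (t ∨ s): {n0, n1, n2, n3}.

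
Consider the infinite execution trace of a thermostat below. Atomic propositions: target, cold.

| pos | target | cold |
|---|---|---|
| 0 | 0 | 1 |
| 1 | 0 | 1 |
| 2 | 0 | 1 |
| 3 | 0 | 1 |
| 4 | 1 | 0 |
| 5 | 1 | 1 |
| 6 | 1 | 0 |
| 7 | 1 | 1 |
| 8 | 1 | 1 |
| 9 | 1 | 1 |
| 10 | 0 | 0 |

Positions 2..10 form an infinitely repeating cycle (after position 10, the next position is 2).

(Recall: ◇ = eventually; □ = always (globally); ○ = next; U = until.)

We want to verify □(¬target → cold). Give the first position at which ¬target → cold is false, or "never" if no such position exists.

10

Check ¬target → cold at each position in order: 0 ✓, 1 ✓, 2 ✓, 3 ✓, 4 ✓, 5 ✓, 6 ✓, 7 ✓, 8 ✓, 9 ✓.
At position 10 the labels are {}, so ¬target → cold is false there. This is the first violation.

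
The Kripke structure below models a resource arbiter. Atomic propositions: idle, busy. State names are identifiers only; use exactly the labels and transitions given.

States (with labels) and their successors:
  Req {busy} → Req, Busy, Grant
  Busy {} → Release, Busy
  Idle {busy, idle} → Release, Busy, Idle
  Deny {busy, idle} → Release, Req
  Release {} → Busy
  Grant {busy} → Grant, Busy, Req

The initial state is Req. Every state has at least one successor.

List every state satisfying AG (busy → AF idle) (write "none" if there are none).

{Busy, Idle, Release}

States satisfying busy → AF idle: {Busy, Idle, Deny, Release}.
States satisfying AG (busy → AF idle): {Busy, Idle, Release}.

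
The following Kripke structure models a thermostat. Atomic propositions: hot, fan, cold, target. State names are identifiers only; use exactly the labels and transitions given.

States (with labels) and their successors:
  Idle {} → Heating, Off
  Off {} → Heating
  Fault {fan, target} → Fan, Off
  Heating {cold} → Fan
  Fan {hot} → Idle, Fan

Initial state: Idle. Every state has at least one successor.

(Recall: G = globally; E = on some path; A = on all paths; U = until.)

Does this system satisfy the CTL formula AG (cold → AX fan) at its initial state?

States satisfying cold → AX fan: {Idle, Off, Fault, Fan}.
States satisfying AG (cold → AX fan): ∅.
Heating is reachable from Idle and violates cold → AX fan, so AG fails at Idle.
Idle ∉ Sat(AG (cold → AX fan)).

Violated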